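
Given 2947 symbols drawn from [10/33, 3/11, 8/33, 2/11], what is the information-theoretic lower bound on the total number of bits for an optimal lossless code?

Entropy H = 1.9760 bits/symbol
Minimum bits = H × n = 1.9760 × 2947
= 5823.15 bits


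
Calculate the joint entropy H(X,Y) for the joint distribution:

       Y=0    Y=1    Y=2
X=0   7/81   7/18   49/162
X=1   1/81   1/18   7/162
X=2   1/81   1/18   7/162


H(X,Y) = -Σ p(x,y) log₂ p(x,y)
  p(0,0)=7/81: -0.0864 × log₂(0.0864) = 0.3053
  p(0,1)=7/18: -0.3889 × log₂(0.3889) = 0.5299
  p(0,2)=49/162: -0.3025 × log₂(0.3025) = 0.5218
  p(1,0)=1/81: -0.0123 × log₂(0.0123) = 0.0783
  p(1,1)=1/18: -0.0556 × log₂(0.0556) = 0.2317
  p(1,2)=7/162: -0.0432 × log₂(0.0432) = 0.1958
  p(2,0)=1/81: -0.0123 × log₂(0.0123) = 0.0783
  p(2,1)=1/18: -0.0556 × log₂(0.0556) = 0.2317
  p(2,2)=7/162: -0.0432 × log₂(0.0432) = 0.1958
H(X,Y) = 2.3685 bits


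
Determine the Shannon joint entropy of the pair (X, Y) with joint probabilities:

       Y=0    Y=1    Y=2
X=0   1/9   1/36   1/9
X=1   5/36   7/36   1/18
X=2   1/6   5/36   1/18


H(X,Y) = -Σ p(x,y) log₂ p(x,y)
  p(0,0)=1/9: -0.1111 × log₂(0.1111) = 0.3522
  p(0,1)=1/36: -0.0278 × log₂(0.0278) = 0.1436
  p(0,2)=1/9: -0.1111 × log₂(0.1111) = 0.3522
  p(1,0)=5/36: -0.1389 × log₂(0.1389) = 0.3956
  p(1,1)=7/36: -0.1944 × log₂(0.1944) = 0.4594
  p(1,2)=1/18: -0.0556 × log₂(0.0556) = 0.2317
  p(2,0)=1/6: -0.1667 × log₂(0.1667) = 0.4308
  p(2,1)=5/36: -0.1389 × log₂(0.1389) = 0.3956
  p(2,2)=1/18: -0.0556 × log₂(0.0556) = 0.2317
H(X,Y) = 2.9927 bits


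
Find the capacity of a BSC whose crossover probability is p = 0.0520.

For BSC with error probability p:
C = 1 - H(p) where H(p) is binary entropy
H(0.0520) = -0.0520 × log₂(0.0520) - 0.9480 × log₂(0.9480)
H(p) = 0.2948
C = 1 - 0.2948 = 0.7052 bits/use


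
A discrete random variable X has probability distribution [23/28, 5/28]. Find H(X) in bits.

H(X) = -Σ p(x) log₂ p(x)
  -23/28 × log₂(23/28) = 0.2331
  -5/28 × log₂(5/28) = 0.4438
H(X) = 0.6769 bits


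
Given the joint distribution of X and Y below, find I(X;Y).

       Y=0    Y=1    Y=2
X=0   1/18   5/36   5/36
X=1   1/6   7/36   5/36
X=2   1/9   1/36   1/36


H(X) = 1.4591, H(Y) = 1.5816, H(X,Y) = 2.9480
I(X;Y) = H(X) + H(Y) - H(X,Y) = 0.0928 bits


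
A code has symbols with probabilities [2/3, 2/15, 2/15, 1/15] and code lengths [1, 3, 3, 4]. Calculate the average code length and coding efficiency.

Average length L = Σ p_i × l_i = 1.7333 bits
Entropy H = 1.4256 bits
Efficiency η = H/L × 100% = 82.25%


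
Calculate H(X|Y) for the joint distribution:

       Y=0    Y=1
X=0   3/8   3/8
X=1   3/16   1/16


H(X|Y) = Σ_y p(y) H(X|Y=y)
  p(Y=0) = 9/16, H(X|Y=0) = 0.9183
  p(Y=1) = 7/16, H(X|Y=1) = 0.5917
H(X|Y) = 0.5625×0.9183 + 0.4375×0.5917 = 0.7754 bits


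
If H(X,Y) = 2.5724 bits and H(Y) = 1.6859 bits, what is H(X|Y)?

Chain rule: H(X,Y) = H(X|Y) + H(Y)
H(X|Y) = H(X,Y) - H(Y) = 2.5724 - 1.6859 = 0.8865 bits


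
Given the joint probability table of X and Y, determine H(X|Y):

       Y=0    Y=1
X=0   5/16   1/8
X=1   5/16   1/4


H(X|Y) = Σ_y p(y) H(X|Y=y)
  p(Y=0) = 5/8, H(X|Y=0) = 1.0000
  p(Y=1) = 3/8, H(X|Y=1) = 0.9183
H(X|Y) = 0.6250×1.0000 + 0.3750×0.9183 = 0.9694 bits


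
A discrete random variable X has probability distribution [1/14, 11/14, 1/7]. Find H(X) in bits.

H(X) = -Σ p(x) log₂ p(x)
  -1/14 × log₂(1/14) = 0.2720
  -11/14 × log₂(11/14) = 0.2734
  -1/7 × log₂(1/7) = 0.4011
H(X) = 0.9464 bits


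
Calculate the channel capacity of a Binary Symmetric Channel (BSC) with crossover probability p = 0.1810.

For BSC with error probability p:
C = 1 - H(p) where H(p) is binary entropy
H(0.1810) = -0.1810 × log₂(0.1810) - 0.8190 × log₂(0.8190)
H(p) = 0.6823
C = 1 - 0.6823 = 0.3177 bits/use


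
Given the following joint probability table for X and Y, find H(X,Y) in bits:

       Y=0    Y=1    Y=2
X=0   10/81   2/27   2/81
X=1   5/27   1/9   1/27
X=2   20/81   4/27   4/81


H(X,Y) = -Σ p(x,y) log₂ p(x,y)
  p(0,0)=10/81: -0.1235 × log₂(0.1235) = 0.3726
  p(0,1)=2/27: -0.0741 × log₂(0.0741) = 0.2781
  p(0,2)=2/81: -0.0247 × log₂(0.0247) = 0.1318
  p(1,0)=5/27: -0.1852 × log₂(0.1852) = 0.4505
  p(1,1)=1/9: -0.1111 × log₂(0.1111) = 0.3522
  p(1,2)=1/27: -0.0370 × log₂(0.0370) = 0.1761
  p(2,0)=20/81: -0.2469 × log₂(0.2469) = 0.4983
  p(2,1)=4/27: -0.1481 × log₂(0.1481) = 0.4081
  p(2,2)=4/81: -0.0494 × log₂(0.0494) = 0.2143
H(X,Y) = 2.8821 bits


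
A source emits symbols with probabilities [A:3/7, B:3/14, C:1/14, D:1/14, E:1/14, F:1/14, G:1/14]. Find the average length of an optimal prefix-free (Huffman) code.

Huffman tree construction:
Combine smallest probabilities repeatedly
Resulting codes:
  A: 0 (length 1)
  B: 111 (length 3)
  C: 1010 (length 4)
  D: 1011 (length 4)
  E: 1100 (length 4)
  F: 1101 (length 4)
  G: 100 (length 3)
Average length = Σ p(s) × length(s) = 2.4286 bits


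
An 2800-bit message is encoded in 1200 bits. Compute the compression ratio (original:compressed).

Compression ratio = Original / Compressed
= 2800 / 1200 = 2.33:1


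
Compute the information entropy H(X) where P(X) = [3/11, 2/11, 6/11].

H(X) = -Σ p(x) log₂ p(x)
  -3/11 × log₂(3/11) = 0.5112
  -2/11 × log₂(2/11) = 0.4472
  -6/11 × log₂(6/11) = 0.4770
H(X) = 1.4354 bits


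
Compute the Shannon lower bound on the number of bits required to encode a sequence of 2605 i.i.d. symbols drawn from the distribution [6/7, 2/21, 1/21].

Entropy H = 0.7229 bits/symbol
Minimum bits = H × n = 0.7229 × 2605
= 1883.04 bits


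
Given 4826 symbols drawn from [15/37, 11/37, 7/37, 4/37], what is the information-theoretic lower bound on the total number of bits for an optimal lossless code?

Entropy H = 1.8498 bits/symbol
Minimum bits = H × n = 1.8498 × 4826
= 8926.95 bits


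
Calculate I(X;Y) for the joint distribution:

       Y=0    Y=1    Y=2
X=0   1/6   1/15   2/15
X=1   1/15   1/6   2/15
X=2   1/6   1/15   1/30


H(X) = 1.5700, H(Y) = 1.5710, H(X,Y) = 3.0126
I(X;Y) = H(X) + H(Y) - H(X,Y) = 0.1283 bits


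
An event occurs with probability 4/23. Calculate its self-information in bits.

Information content I(x) = -log₂(p(x))
I = -log₂(4/23) = -log₂(0.1739)
I = 2.5236 bits


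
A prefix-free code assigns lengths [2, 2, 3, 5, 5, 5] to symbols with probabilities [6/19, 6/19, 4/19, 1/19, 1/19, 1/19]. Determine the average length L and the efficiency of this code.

Average length L = Σ p_i × l_i = 2.6842 bits
Entropy H = 2.1943 bits
Efficiency η = H/L × 100% = 81.75%


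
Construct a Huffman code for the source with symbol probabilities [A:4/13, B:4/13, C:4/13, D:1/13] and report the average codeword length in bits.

Huffman tree construction:
Combine smallest probabilities repeatedly
Resulting codes:
  A: 01 (length 2)
  B: 10 (length 2)
  C: 11 (length 2)
  D: 00 (length 2)
Average length = Σ p(s) × length(s) = 2.0000 bits


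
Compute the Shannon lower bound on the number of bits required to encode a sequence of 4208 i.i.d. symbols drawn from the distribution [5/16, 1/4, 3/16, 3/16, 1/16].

Entropy H = 2.1800 bits/symbol
Minimum bits = H × n = 2.1800 × 4208
= 9173.59 bits


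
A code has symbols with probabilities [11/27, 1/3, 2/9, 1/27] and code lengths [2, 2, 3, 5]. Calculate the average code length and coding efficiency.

Average length L = Σ p_i × l_i = 2.3333 bits
Entropy H = 1.7144 bits
Efficiency η = H/L × 100% = 73.47%


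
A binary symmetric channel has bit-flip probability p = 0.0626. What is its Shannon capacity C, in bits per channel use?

For BSC with error probability p:
C = 1 - H(p) where H(p) is binary entropy
H(0.0626) = -0.0626 × log₂(0.0626) - 0.9374 × log₂(0.9374)
H(p) = 0.3377
C = 1 - 0.3377 = 0.6623 bits/use


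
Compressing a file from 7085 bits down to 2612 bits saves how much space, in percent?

Space savings = (1 - Compressed/Original) × 100%
= (1 - 2612/7085) × 100%
= 63.13%


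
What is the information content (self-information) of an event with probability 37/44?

Information content I(x) = -log₂(p(x))
I = -log₂(37/44) = -log₂(0.8409)
I = 0.2500 bits


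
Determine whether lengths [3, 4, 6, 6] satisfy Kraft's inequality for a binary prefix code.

Kraft inequality: Σ 2^(-l_i) ≤ 1 for prefix-free code
Calculating: 2^(-3) + 2^(-4) + 2^(-6) + 2^(-6)
= 0.125 + 0.0625 + 0.015625 + 0.015625
= 0.2188
Since 0.2188 ≤ 1, prefix-free code exists


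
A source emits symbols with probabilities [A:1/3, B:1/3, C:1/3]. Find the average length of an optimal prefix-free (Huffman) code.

Huffman tree construction:
Combine smallest probabilities repeatedly
Resulting codes:
  A: 10 (length 2)
  B: 11 (length 2)
  C: 0 (length 1)
Average length = Σ p(s) × length(s) = 1.6667 bits


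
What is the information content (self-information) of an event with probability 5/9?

Information content I(x) = -log₂(p(x))
I = -log₂(5/9) = -log₂(0.5556)
I = 0.8480 bits


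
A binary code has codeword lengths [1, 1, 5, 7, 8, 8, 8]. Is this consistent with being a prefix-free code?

Kraft inequality: Σ 2^(-l_i) ≤ 1 for prefix-free code
Calculating: 2^(-1) + 2^(-1) + 2^(-5) + 2^(-7) + 2^(-8) + 2^(-8) + 2^(-8)
= 0.5 + 0.5 + 0.03125 + 0.0078125 + 0.00390625 + 0.00390625 + 0.00390625
= 1.0508
Since 1.0508 > 1, prefix-free code does not exist


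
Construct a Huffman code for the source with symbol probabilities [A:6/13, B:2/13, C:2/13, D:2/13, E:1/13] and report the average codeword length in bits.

Huffman tree construction:
Combine smallest probabilities repeatedly
Resulting codes:
  A: 0 (length 1)
  B: 101 (length 3)
  C: 110 (length 3)
  D: 111 (length 3)
  E: 100 (length 3)
Average length = Σ p(s) × length(s) = 2.0769 bits


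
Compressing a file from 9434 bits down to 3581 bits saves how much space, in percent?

Space savings = (1 - Compressed/Original) × 100%
= (1 - 3581/9434) × 100%
= 62.04%


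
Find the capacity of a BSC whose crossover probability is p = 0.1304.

For BSC with error probability p:
C = 1 - H(p) where H(p) is binary entropy
H(0.1304) = -0.1304 × log₂(0.1304) - 0.8696 × log₂(0.8696)
H(p) = 0.5585
C = 1 - 0.5585 = 0.4415 bits/use


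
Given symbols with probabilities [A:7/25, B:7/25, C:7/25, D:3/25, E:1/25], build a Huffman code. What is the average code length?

Huffman tree construction:
Combine smallest probabilities repeatedly
Resulting codes:
  A: 01 (length 2)
  B: 10 (length 2)
  C: 11 (length 2)
  D: 001 (length 3)
  E: 000 (length 3)
Average length = Σ p(s) × length(s) = 2.1600 bits


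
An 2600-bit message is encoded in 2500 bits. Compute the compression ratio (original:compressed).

Compression ratio = Original / Compressed
= 2600 / 2500 = 1.04:1


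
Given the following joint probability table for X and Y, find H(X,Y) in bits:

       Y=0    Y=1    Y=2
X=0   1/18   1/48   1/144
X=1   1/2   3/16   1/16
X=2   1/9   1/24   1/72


H(X,Y) = -Σ p(x,y) log₂ p(x,y)
  p(0,0)=1/18: -0.0556 × log₂(0.0556) = 0.2317
  p(0,1)=1/48: -0.0208 × log₂(0.0208) = 0.1164
  p(0,2)=1/144: -0.0069 × log₂(0.0069) = 0.0498
  p(1,0)=1/2: -0.5000 × log₂(0.5000) = 0.5000
  p(1,1)=3/16: -0.1875 × log₂(0.1875) = 0.4528
  p(1,2)=1/16: -0.0625 × log₂(0.0625) = 0.2500
  p(2,0)=1/9: -0.1111 × log₂(0.1111) = 0.3522
  p(2,1)=1/24: -0.0417 × log₂(0.0417) = 0.1910
  p(2,2)=1/72: -0.0139 × log₂(0.0139) = 0.0857
H(X,Y) = 2.2296 bits


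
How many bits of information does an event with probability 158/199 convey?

Information content I(x) = -log₂(p(x))
I = -log₂(158/199) = -log₂(0.7940)
I = 0.3328 bits


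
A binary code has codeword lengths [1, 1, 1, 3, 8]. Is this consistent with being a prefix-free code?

Kraft inequality: Σ 2^(-l_i) ≤ 1 for prefix-free code
Calculating: 2^(-1) + 2^(-1) + 2^(-1) + 2^(-3) + 2^(-8)
= 0.5 + 0.5 + 0.5 + 0.125 + 0.00390625
= 1.6289
Since 1.6289 > 1, prefix-free code does not exist


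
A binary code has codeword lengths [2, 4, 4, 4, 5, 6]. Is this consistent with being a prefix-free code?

Kraft inequality: Σ 2^(-l_i) ≤ 1 for prefix-free code
Calculating: 2^(-2) + 2^(-4) + 2^(-4) + 2^(-4) + 2^(-5) + 2^(-6)
= 0.25 + 0.0625 + 0.0625 + 0.0625 + 0.03125 + 0.015625
= 0.4844
Since 0.4844 ≤ 1, prefix-free code exists


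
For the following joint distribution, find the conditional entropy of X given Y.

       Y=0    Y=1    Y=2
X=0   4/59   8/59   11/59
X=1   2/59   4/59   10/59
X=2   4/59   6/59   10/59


H(X|Y) = Σ_y p(y) H(X|Y=y)
  p(Y=0) = 10/59, H(X|Y=0) = 1.5219
  p(Y=1) = 18/59, H(X|Y=1) = 1.5305
  p(Y=2) = 31/59, H(X|Y=2) = 1.5835
H(X|Y) = 0.1695×1.5219 + 0.3051×1.5305 + 0.5254×1.5835 = 1.5569 bits


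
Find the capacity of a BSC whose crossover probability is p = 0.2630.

For BSC with error probability p:
C = 1 - H(p) where H(p) is binary entropy
H(0.2630) = -0.2630 × log₂(0.2630) - 0.7370 × log₂(0.7370)
H(p) = 0.8312
C = 1 - 0.8312 = 0.1688 bits/use


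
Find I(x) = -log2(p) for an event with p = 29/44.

Information content I(x) = -log₂(p(x))
I = -log₂(29/44) = -log₂(0.6591)
I = 0.6015 bits


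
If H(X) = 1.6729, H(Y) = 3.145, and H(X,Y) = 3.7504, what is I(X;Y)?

I(X;Y) = H(X) + H(Y) - H(X,Y)
I(X;Y) = 1.6729 + 3.145 - 3.7504 = 1.0675 bits


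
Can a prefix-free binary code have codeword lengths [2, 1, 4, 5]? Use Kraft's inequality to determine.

Kraft inequality: Σ 2^(-l_i) ≤ 1 for prefix-free code
Calculating: 2^(-2) + 2^(-1) + 2^(-4) + 2^(-5)
= 0.25 + 0.5 + 0.0625 + 0.03125
= 0.8438
Since 0.8438 ≤ 1, prefix-free code exists


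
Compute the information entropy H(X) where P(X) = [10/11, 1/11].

H(X) = -Σ p(x) log₂ p(x)
  -10/11 × log₂(10/11) = 0.1250
  -1/11 × log₂(1/11) = 0.3145
H(X) = 0.4395 bits


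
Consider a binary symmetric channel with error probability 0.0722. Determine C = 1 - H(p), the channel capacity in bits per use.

For BSC with error probability p:
C = 1 - H(p) where H(p) is binary entropy
H(0.0722) = -0.0722 × log₂(0.0722) - 0.9278 × log₂(0.9278)
H(p) = 0.3741
C = 1 - 0.3741 = 0.6259 bits/use


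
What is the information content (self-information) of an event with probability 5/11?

Information content I(x) = -log₂(p(x))
I = -log₂(5/11) = -log₂(0.4545)
I = 1.1375 bits


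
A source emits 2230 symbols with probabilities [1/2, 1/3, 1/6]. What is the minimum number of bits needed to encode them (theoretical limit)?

Entropy H = 1.4591 bits/symbol
Minimum bits = H × n = 1.4591 × 2230
= 3253.90 bits


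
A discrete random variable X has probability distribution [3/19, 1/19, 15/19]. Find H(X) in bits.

H(X) = -Σ p(x) log₂ p(x)
  -3/19 × log₂(3/19) = 0.4205
  -1/19 × log₂(1/19) = 0.2236
  -15/19 × log₂(15/19) = 0.2692
H(X) = 0.9133 bits


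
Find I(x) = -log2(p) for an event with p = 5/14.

Information content I(x) = -log₂(p(x))
I = -log₂(5/14) = -log₂(0.3571)
I = 1.4854 bits


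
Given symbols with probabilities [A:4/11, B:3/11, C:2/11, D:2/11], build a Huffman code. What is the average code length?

Huffman tree construction:
Combine smallest probabilities repeatedly
Resulting codes:
  A: 11 (length 2)
  B: 10 (length 2)
  C: 00 (length 2)
  D: 01 (length 2)
Average length = Σ p(s) × length(s) = 2.0000 bits


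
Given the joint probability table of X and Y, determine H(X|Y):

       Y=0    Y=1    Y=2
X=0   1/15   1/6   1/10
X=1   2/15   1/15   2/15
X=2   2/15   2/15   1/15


H(X|Y) = Σ_y p(y) H(X|Y=y)
  p(Y=0) = 1/3, H(X|Y=0) = 1.5219
  p(Y=1) = 11/30, H(X|Y=1) = 1.4949
  p(Y=2) = 3/10, H(X|Y=2) = 1.5305
H(X|Y) = 0.3333×1.5219 + 0.3667×1.4949 + 0.3000×1.5305 = 1.5146 bits


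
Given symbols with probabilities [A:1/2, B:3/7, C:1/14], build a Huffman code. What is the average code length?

Huffman tree construction:
Combine smallest probabilities repeatedly
Resulting codes:
  A: 0 (length 1)
  B: 11 (length 2)
  C: 10 (length 2)
Average length = Σ p(s) × length(s) = 1.5000 bits


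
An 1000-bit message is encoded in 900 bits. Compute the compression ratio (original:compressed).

Compression ratio = Original / Compressed
= 1000 / 900 = 1.11:1


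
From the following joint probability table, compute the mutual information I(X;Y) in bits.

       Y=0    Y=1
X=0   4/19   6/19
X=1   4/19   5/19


H(X) = 0.9980, H(Y) = 0.9819, H(X,Y) = 1.9785
I(X;Y) = H(X) + H(Y) - H(X,Y) = 0.0015 bits


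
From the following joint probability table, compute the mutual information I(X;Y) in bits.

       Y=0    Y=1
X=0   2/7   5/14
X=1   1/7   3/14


H(X) = 0.9403, H(Y) = 0.9852, H(X,Y) = 1.9242
I(X;Y) = H(X) + H(Y) - H(X,Y) = 0.0013 bits


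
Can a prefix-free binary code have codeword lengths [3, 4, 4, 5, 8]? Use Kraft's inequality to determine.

Kraft inequality: Σ 2^(-l_i) ≤ 1 for prefix-free code
Calculating: 2^(-3) + 2^(-4) + 2^(-4) + 2^(-5) + 2^(-8)
= 0.125 + 0.0625 + 0.0625 + 0.03125 + 0.00390625
= 0.2852
Since 0.2852 ≤ 1, prefix-free code exists


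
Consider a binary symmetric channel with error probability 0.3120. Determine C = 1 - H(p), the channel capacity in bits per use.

For BSC with error probability p:
C = 1 - H(p) where H(p) is binary entropy
H(0.3120) = -0.3120 × log₂(0.3120) - 0.6880 × log₂(0.6880)
H(p) = 0.8955
C = 1 - 0.8955 = 0.1045 bits/use


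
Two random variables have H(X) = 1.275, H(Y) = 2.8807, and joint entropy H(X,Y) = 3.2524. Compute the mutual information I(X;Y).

I(X;Y) = H(X) + H(Y) - H(X,Y)
I(X;Y) = 1.275 + 2.8807 - 3.2524 = 0.9033 bits


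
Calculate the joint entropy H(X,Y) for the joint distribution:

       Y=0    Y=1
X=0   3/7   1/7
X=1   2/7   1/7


H(X,Y) = -Σ p(x,y) log₂ p(x,y)
  p(0,0)=3/7: -0.4286 × log₂(0.4286) = 0.5239
  p(0,1)=1/7: -0.1429 × log₂(0.1429) = 0.4011
  p(1,0)=2/7: -0.2857 × log₂(0.2857) = 0.5164
  p(1,1)=1/7: -0.1429 × log₂(0.1429) = 0.4011
H(X,Y) = 1.8424 bits


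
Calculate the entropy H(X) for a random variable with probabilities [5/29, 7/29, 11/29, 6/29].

H(X) = -Σ p(x) log₂ p(x)
  -5/29 × log₂(5/29) = 0.4373
  -7/29 × log₂(7/29) = 0.4950
  -11/29 × log₂(11/29) = 0.5305
  -6/29 × log₂(6/29) = 0.4703
H(X) = 1.9330 bits


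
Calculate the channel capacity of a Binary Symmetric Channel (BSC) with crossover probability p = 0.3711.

For BSC with error probability p:
C = 1 - H(p) where H(p) is binary entropy
H(0.3711) = -0.3711 × log₂(0.3711) - 0.6289 × log₂(0.6289)
H(p) = 0.9515
C = 1 - 0.9515 = 0.0485 bits/use


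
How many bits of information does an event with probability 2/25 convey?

Information content I(x) = -log₂(p(x))
I = -log₂(2/25) = -log₂(0.0800)
I = 3.6439 bits


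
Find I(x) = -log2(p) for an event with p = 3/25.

Information content I(x) = -log₂(p(x))
I = -log₂(3/25) = -log₂(0.1200)
I = 3.0589 bits


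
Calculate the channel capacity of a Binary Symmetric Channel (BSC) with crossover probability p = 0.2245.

For BSC with error probability p:
C = 1 - H(p) where H(p) is binary entropy
H(0.2245) = -0.2245 × log₂(0.2245) - 0.7755 × log₂(0.7755)
H(p) = 0.7683
C = 1 - 0.7683 = 0.2317 bits/use


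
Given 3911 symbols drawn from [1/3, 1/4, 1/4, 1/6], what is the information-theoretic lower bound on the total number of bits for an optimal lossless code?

Entropy H = 1.9591 bits/symbol
Minimum bits = H × n = 1.9591 × 3911
= 7662.23 bits


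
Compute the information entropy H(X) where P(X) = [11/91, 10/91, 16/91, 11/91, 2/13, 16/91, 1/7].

H(X) = -Σ p(x) log₂ p(x)
  -11/91 × log₂(11/91) = 0.3685
  -10/91 × log₂(10/91) = 0.3501
  -16/91 × log₂(16/91) = 0.4409
  -11/91 × log₂(11/91) = 0.3685
  -2/13 × log₂(2/13) = 0.4155
  -16/91 × log₂(16/91) = 0.4409
  -1/7 × log₂(1/7) = 0.4011
H(X) = 2.7854 bits


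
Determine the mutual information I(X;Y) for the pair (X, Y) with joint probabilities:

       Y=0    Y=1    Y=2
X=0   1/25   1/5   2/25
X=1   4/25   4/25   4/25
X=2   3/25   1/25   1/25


H(X) = 1.4987, H(Y) = 1.5690, H(X,Y) = 2.9493
I(X;Y) = H(X) + H(Y) - H(X,Y) = 0.1184 bits


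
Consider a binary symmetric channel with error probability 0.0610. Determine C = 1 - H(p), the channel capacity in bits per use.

For BSC with error probability p:
C = 1 - H(p) where H(p) is binary entropy
H(0.0610) = -0.0610 × log₂(0.0610) - 0.9390 × log₂(0.9390)
H(p) = 0.3314
C = 1 - 0.3314 = 0.6686 bits/use


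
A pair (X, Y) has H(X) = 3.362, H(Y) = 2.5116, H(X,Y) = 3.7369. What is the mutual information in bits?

I(X;Y) = H(X) + H(Y) - H(X,Y)
I(X;Y) = 3.362 + 2.5116 - 3.7369 = 2.1367 bits


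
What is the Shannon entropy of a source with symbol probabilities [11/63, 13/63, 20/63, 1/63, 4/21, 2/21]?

H(X) = -Σ p(x) log₂ p(x)
  -11/63 × log₂(11/63) = 0.4396
  -13/63 × log₂(13/63) = 0.4698
  -20/63 × log₂(20/63) = 0.5255
  -1/63 × log₂(1/63) = 0.0949
  -4/21 × log₂(4/21) = 0.4557
  -2/21 × log₂(2/21) = 0.3231
H(X) = 2.3086 bits


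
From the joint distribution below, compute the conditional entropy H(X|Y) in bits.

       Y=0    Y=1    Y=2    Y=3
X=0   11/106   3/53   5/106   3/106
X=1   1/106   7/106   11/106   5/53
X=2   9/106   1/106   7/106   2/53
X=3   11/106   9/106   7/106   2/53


H(X|Y) = Σ_y p(y) H(X|Y=y)
  p(Y=0) = 16/53, H(X|Y=0) = 1.7301
  p(Y=1) = 23/106, H(X|Y=1) = 1.7544
  p(Y=2) = 15/53, H(X|Y=2) = 1.9413
  p(Y=3) = 21/106, H(X|Y=3) = 1.8221
H(X|Y) = 0.3019×1.7301 + 0.2170×1.7544 + 0.2830×1.9413 + 0.1981×1.8221 = 1.8134 bits


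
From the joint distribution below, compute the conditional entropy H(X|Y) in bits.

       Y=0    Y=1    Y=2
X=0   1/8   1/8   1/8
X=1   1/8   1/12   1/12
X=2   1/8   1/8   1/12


H(X|Y) = Σ_y p(y) H(X|Y=y)
  p(Y=0) = 3/8, H(X|Y=0) = 1.5850
  p(Y=1) = 1/3, H(X|Y=1) = 1.5613
  p(Y=2) = 7/24, H(X|Y=2) = 1.5567
H(X|Y) = 0.3750×1.5850 + 0.3333×1.5613 + 0.2917×1.5567 = 1.5688 bits


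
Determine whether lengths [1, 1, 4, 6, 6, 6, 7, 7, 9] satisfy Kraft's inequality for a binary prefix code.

Kraft inequality: Σ 2^(-l_i) ≤ 1 for prefix-free code
Calculating: 2^(-1) + 2^(-1) + 2^(-4) + 2^(-6) + 2^(-6) + 2^(-6) + 2^(-7) + 2^(-7) + 2^(-9)
= 0.5 + 0.5 + 0.0625 + 0.015625 + 0.015625 + 0.015625 + 0.0078125 + 0.0078125 + 0.001953125
= 1.1270
Since 1.1270 > 1, prefix-free code does not exist


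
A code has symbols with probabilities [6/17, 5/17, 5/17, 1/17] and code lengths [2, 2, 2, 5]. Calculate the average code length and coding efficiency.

Average length L = Σ p_i × l_i = 2.1765 bits
Entropy H = 1.8093 bits
Efficiency η = H/L × 100% = 83.13%


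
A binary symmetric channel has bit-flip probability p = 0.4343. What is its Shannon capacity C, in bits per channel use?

For BSC with error probability p:
C = 1 - H(p) where H(p) is binary entropy
H(0.4343) = -0.4343 × log₂(0.4343) - 0.5657 × log₂(0.5657)
H(p) = 0.9875
C = 1 - 0.9875 = 0.0125 bits/use


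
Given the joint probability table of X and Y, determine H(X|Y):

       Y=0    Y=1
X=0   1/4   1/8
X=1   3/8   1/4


H(X|Y) = Σ_y p(y) H(X|Y=y)
  p(Y=0) = 5/8, H(X|Y=0) = 0.9710
  p(Y=1) = 3/8, H(X|Y=1) = 0.9183
H(X|Y) = 0.6250×0.9710 + 0.3750×0.9183 = 0.9512 bits


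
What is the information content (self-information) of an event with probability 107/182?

Information content I(x) = -log₂(p(x))
I = -log₂(107/182) = -log₂(0.5879)
I = 0.7663 bits


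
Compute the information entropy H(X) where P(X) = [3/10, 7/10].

H(X) = -Σ p(x) log₂ p(x)
  -3/10 × log₂(3/10) = 0.5211
  -7/10 × log₂(7/10) = 0.3602
H(X) = 0.8813 bits


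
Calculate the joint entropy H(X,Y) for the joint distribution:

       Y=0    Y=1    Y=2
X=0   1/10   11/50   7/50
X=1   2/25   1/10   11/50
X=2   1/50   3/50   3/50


H(X,Y) = -Σ p(x,y) log₂ p(x,y)
  p(0,0)=1/10: -0.1000 × log₂(0.1000) = 0.3322
  p(0,1)=11/50: -0.2200 × log₂(0.2200) = 0.4806
  p(0,2)=7/50: -0.1400 × log₂(0.1400) = 0.3971
  p(1,0)=2/25: -0.0800 × log₂(0.0800) = 0.2915
  p(1,1)=1/10: -0.1000 × log₂(0.1000) = 0.3322
  p(1,2)=11/50: -0.2200 × log₂(0.2200) = 0.4806
  p(2,0)=1/50: -0.0200 × log₂(0.0200) = 0.1129
  p(2,1)=3/50: -0.0600 × log₂(0.0600) = 0.2435
  p(2,2)=3/50: -0.0600 × log₂(0.0600) = 0.2435
H(X,Y) = 2.9141 bits


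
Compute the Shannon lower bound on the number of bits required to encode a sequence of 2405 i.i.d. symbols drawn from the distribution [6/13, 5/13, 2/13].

Entropy H = 1.4605 bits/symbol
Minimum bits = H × n = 1.4605 × 2405
= 3512.47 bits


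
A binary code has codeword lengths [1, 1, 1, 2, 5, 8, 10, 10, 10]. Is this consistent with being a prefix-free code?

Kraft inequality: Σ 2^(-l_i) ≤ 1 for prefix-free code
Calculating: 2^(-1) + 2^(-1) + 2^(-1) + 2^(-2) + 2^(-5) + 2^(-8) + 2^(-10) + 2^(-10) + 2^(-10)
= 0.5 + 0.5 + 0.5 + 0.25 + 0.03125 + 0.00390625 + 0.0009765625 + 0.0009765625 + 0.0009765625
= 1.7881
Since 1.7881 > 1, prefix-free code does not exist


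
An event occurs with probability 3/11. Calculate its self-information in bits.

Information content I(x) = -log₂(p(x))
I = -log₂(3/11) = -log₂(0.2727)
I = 1.8745 bits


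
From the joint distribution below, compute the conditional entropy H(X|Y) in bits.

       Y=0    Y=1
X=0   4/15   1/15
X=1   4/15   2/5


H(X|Y) = Σ_y p(y) H(X|Y=y)
  p(Y=0) = 8/15, H(X|Y=0) = 1.0000
  p(Y=1) = 7/15, H(X|Y=1) = 0.5917
H(X|Y) = 0.5333×1.0000 + 0.4667×0.5917 = 0.8094 bits


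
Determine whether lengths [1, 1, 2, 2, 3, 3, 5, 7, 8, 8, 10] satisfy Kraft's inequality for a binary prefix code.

Kraft inequality: Σ 2^(-l_i) ≤ 1 for prefix-free code
Calculating: 2^(-1) + 2^(-1) + 2^(-2) + 2^(-2) + 2^(-3) + 2^(-3) + 2^(-5) + 2^(-7) + 2^(-8) + 2^(-8) + 2^(-10)
= 0.5 + 0.5 + 0.25 + 0.25 + 0.125 + 0.125 + 0.03125 + 0.0078125 + 0.00390625 + 0.00390625 + 0.0009765625
= 1.7979
Since 1.7979 > 1, prefix-free code does not exist


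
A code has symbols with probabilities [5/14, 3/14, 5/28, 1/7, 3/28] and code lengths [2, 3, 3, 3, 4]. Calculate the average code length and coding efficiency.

Average length L = Σ p_i × l_i = 2.7500 bits
Entropy H = 2.1969 bits
Efficiency η = H/L × 100% = 79.89%


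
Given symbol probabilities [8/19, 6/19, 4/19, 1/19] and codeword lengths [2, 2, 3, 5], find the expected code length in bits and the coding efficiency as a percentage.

Average length L = Σ p_i × l_i = 2.3684 bits
Entropy H = 1.7474 bits
Efficiency η = H/L × 100% = 73.78%


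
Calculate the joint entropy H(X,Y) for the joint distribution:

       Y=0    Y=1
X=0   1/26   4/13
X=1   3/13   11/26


H(X,Y) = -Σ p(x,y) log₂ p(x,y)
  p(0,0)=1/26: -0.0385 × log₂(0.0385) = 0.1808
  p(0,1)=4/13: -0.3077 × log₂(0.3077) = 0.5232
  p(1,0)=3/13: -0.2308 × log₂(0.2308) = 0.4882
  p(1,1)=11/26: -0.4231 × log₂(0.4231) = 0.5250
H(X,Y) = 1.7172 bits


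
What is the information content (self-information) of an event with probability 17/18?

Information content I(x) = -log₂(p(x))
I = -log₂(17/18) = -log₂(0.9444)
I = 0.0825 bits


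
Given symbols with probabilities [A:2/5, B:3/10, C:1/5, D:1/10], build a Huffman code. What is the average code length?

Huffman tree construction:
Combine smallest probabilities repeatedly
Resulting codes:
  A: 0 (length 1)
  B: 10 (length 2)
  C: 111 (length 3)
  D: 110 (length 3)
Average length = Σ p(s) × length(s) = 1.9000 bits


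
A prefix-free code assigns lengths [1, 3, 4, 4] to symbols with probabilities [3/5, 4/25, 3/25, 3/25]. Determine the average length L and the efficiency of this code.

Average length L = Σ p_i × l_i = 2.0400 bits
Entropy H = 1.5993 bits
Efficiency η = H/L × 100% = 78.40%


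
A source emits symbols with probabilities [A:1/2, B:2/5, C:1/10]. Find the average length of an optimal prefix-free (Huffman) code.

Huffman tree construction:
Combine smallest probabilities repeatedly
Resulting codes:
  A: 0 (length 1)
  B: 11 (length 2)
  C: 10 (length 2)
Average length = Σ p(s) × length(s) = 1.5000 bits


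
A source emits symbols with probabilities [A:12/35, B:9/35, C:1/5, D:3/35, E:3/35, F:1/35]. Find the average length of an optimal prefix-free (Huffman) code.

Huffman tree construction:
Combine smallest probabilities repeatedly
Resulting codes:
  A: 11 (length 2)
  B: 10 (length 2)
  C: 00 (length 2)
  D: 0111 (length 4)
  E: 010 (length 3)
  F: 0110 (length 4)
Average length = Σ p(s) × length(s) = 2.3143 bits


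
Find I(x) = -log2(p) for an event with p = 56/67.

Information content I(x) = -log₂(p(x))
I = -log₂(56/67) = -log₂(0.8358)
I = 0.2587 bits


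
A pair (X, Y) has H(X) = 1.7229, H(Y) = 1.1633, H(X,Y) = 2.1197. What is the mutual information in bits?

I(X;Y) = H(X) + H(Y) - H(X,Y)
I(X;Y) = 1.7229 + 1.1633 - 2.1197 = 0.7665 bits


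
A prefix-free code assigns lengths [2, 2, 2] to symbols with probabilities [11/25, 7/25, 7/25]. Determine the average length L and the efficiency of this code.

Average length L = Σ p_i × l_i = 2.0000 bits
Entropy H = 1.5496 bits
Efficiency η = H/L × 100% = 77.48%


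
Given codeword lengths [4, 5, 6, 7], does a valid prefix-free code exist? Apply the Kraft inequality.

Kraft inequality: Σ 2^(-l_i) ≤ 1 for prefix-free code
Calculating: 2^(-4) + 2^(-5) + 2^(-6) + 2^(-7)
= 0.0625 + 0.03125 + 0.015625 + 0.0078125
= 0.1172
Since 0.1172 ≤ 1, prefix-free code exists


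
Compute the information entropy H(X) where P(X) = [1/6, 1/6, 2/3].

H(X) = -Σ p(x) log₂ p(x)
  -1/6 × log₂(1/6) = 0.4308
  -1/6 × log₂(1/6) = 0.4308
  -2/3 × log₂(2/3) = 0.3900
H(X) = 1.2516 bits


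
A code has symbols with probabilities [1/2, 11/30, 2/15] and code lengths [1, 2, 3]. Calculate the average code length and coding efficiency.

Average length L = Σ p_i × l_i = 1.6333 bits
Entropy H = 1.4183 bits
Efficiency η = H/L × 100% = 86.84%


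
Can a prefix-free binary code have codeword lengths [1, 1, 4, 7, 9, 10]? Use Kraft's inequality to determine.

Kraft inequality: Σ 2^(-l_i) ≤ 1 for prefix-free code
Calculating: 2^(-1) + 2^(-1) + 2^(-4) + 2^(-7) + 2^(-9) + 2^(-10)
= 0.5 + 0.5 + 0.0625 + 0.0078125 + 0.001953125 + 0.0009765625
= 1.0732
Since 1.0732 > 1, prefix-free code does not exist


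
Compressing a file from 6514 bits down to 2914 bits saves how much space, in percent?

Space savings = (1 - Compressed/Original) × 100%
= (1 - 2914/6514) × 100%
= 55.27%


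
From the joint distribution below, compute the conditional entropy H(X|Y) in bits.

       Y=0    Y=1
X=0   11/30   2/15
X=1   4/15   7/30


H(X|Y) = Σ_y p(y) H(X|Y=y)
  p(Y=0) = 19/30, H(X|Y=0) = 0.9819
  p(Y=1) = 11/30, H(X|Y=1) = 0.9457
H(X|Y) = 0.6333×0.9819 + 0.3667×0.9457 = 0.9686 bits


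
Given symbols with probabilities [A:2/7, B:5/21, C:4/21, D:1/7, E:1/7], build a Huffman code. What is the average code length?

Huffman tree construction:
Combine smallest probabilities repeatedly
Resulting codes:
  A: 10 (length 2)
  B: 01 (length 2)
  C: 00 (length 2)
  D: 110 (length 3)
  E: 111 (length 3)
Average length = Σ p(s) × length(s) = 2.2857 bits


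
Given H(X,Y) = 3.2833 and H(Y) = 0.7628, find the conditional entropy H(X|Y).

Chain rule: H(X,Y) = H(X|Y) + H(Y)
H(X|Y) = H(X,Y) - H(Y) = 3.2833 - 0.7628 = 2.5205 bits


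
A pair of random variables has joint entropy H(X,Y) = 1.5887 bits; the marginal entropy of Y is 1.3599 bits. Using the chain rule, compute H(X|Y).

Chain rule: H(X,Y) = H(X|Y) + H(Y)
H(X|Y) = H(X,Y) - H(Y) = 1.5887 - 1.3599 = 0.2288 bits


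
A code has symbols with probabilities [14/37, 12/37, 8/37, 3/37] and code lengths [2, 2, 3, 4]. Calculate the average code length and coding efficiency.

Average length L = Σ p_i × l_i = 2.3784 bits
Entropy H = 1.8290 bits
Efficiency η = H/L × 100% = 76.90%


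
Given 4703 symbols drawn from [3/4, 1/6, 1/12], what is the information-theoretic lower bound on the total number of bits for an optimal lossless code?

Entropy H = 1.0409 bits/symbol
Minimum bits = H × n = 1.0409 × 4703
= 4895.13 bits


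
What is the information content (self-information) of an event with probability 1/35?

Information content I(x) = -log₂(p(x))
I = -log₂(1/35) = -log₂(0.0286)
I = 5.1293 bits


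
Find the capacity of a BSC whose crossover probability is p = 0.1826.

For BSC with error probability p:
C = 1 - H(p) where H(p) is binary entropy
H(0.1826) = -0.1826 × log₂(0.1826) - 0.8174 × log₂(0.8174)
H(p) = 0.6857
C = 1 - 0.6857 = 0.3143 bits/use


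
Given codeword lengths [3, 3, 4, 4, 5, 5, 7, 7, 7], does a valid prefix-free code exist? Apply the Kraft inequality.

Kraft inequality: Σ 2^(-l_i) ≤ 1 for prefix-free code
Calculating: 2^(-3) + 2^(-3) + 2^(-4) + 2^(-4) + 2^(-5) + 2^(-5) + 2^(-7) + 2^(-7) + 2^(-7)
= 0.125 + 0.125 + 0.0625 + 0.0625 + 0.03125 + 0.03125 + 0.0078125 + 0.0078125 + 0.0078125
= 0.4609
Since 0.4609 ≤ 1, prefix-free code exists


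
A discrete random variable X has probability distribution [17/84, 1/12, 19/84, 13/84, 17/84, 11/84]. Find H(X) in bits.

H(X) = -Σ p(x) log₂ p(x)
  -17/84 × log₂(17/84) = 0.4665
  -1/12 × log₂(1/12) = 0.2987
  -19/84 × log₂(19/84) = 0.4850
  -13/84 × log₂(13/84) = 0.4166
  -17/84 × log₂(17/84) = 0.4665
  -11/84 × log₂(11/84) = 0.3841
H(X) = 2.5174 bits


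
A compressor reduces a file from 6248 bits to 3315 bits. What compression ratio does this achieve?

Compression ratio = Original / Compressed
= 6248 / 3315 = 1.88:1


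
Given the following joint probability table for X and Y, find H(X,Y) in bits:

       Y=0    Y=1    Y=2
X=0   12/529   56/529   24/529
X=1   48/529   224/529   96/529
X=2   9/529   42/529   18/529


H(X,Y) = -Σ p(x,y) log₂ p(x,y)
  p(0,0)=12/529: -0.0227 × log₂(0.0227) = 0.1239
  p(0,1)=56/529: -0.1059 × log₂(0.1059) = 0.3430
  p(0,2)=24/529: -0.0454 × log₂(0.0454) = 0.2024
  p(1,0)=48/529: -0.0907 × log₂(0.0907) = 0.3141
  p(1,1)=224/529: -0.4234 × log₂(0.4234) = 0.5250
  p(1,2)=96/529: -0.1815 × log₂(0.1815) = 0.4468
  p(2,0)=9/529: -0.0170 × log₂(0.0170) = 0.1000
  p(2,1)=42/529: -0.0794 × log₂(0.0794) = 0.2902
  p(2,2)=18/529: -0.0340 × log₂(0.0340) = 0.1660
H(X,Y) = 2.5114 bits


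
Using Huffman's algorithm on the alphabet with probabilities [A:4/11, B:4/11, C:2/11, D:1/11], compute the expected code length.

Huffman tree construction:
Combine smallest probabilities repeatedly
Resulting codes:
  A: 11 (length 2)
  B: 0 (length 1)
  C: 101 (length 3)
  D: 100 (length 3)
Average length = Σ p(s) × length(s) = 1.9091 bits


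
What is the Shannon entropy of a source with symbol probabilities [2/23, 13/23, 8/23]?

H(X) = -Σ p(x) log₂ p(x)
  -2/23 × log₂(2/23) = 0.3064
  -13/23 × log₂(13/23) = 0.4652
  -8/23 × log₂(8/23) = 0.5299
H(X) = 1.3016 bits


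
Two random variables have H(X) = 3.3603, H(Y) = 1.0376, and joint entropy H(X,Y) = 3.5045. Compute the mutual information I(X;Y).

I(X;Y) = H(X) + H(Y) - H(X,Y)
I(X;Y) = 3.3603 + 1.0376 - 3.5045 = 0.8934 bits


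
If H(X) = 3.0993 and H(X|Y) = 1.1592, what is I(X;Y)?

I(X;Y) = H(X) - H(X|Y)
I(X;Y) = 3.0993 - 1.1592 = 1.9401 bits


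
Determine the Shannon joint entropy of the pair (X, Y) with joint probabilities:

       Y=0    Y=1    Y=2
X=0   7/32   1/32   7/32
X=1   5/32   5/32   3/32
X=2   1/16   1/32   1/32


H(X,Y) = -Σ p(x,y) log₂ p(x,y)
  p(0,0)=7/32: -0.2188 × log₂(0.2188) = 0.4796
  p(0,1)=1/32: -0.0312 × log₂(0.0312) = 0.1562
  p(0,2)=7/32: -0.2188 × log₂(0.2188) = 0.4796
  p(1,0)=5/32: -0.1562 × log₂(0.1562) = 0.4184
  p(1,1)=5/32: -0.1562 × log₂(0.1562) = 0.4184
  p(1,2)=3/32: -0.0938 × log₂(0.0938) = 0.3202
  p(2,0)=1/16: -0.0625 × log₂(0.0625) = 0.2500
  p(2,1)=1/32: -0.0312 × log₂(0.0312) = 0.1562
  p(2,2)=1/32: -0.0312 × log₂(0.0312) = 0.1562
H(X,Y) = 2.8351 bits


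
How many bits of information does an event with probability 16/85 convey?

Information content I(x) = -log₂(p(x))
I = -log₂(16/85) = -log₂(0.1882)
I = 2.4094 bits


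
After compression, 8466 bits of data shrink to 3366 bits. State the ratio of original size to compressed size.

Compression ratio = Original / Compressed
= 8466 / 3366 = 2.52:1


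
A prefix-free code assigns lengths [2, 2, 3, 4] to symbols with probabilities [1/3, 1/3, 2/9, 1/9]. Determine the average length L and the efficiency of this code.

Average length L = Σ p_i × l_i = 2.4444 bits
Entropy H = 1.8911 bits
Efficiency η = H/L × 100% = 77.36%


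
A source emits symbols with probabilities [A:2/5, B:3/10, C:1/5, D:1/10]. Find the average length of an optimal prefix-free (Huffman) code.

Huffman tree construction:
Combine smallest probabilities repeatedly
Resulting codes:
  A: 0 (length 1)
  B: 10 (length 2)
  C: 111 (length 3)
  D: 110 (length 3)
Average length = Σ p(s) × length(s) = 1.9000 bits


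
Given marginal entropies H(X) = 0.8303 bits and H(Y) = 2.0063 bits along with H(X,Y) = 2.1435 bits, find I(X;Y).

I(X;Y) = H(X) + H(Y) - H(X,Y)
I(X;Y) = 0.8303 + 2.0063 - 2.1435 = 0.6931 bits


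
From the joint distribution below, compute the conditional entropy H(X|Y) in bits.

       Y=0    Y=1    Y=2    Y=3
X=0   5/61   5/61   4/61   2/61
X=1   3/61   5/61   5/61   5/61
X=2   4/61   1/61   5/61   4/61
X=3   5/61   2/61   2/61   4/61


H(X|Y) = Σ_y p(y) H(X|Y=y)
  p(Y=0) = 17/61, H(X|Y=0) = 1.9713
  p(Y=1) = 13/61, H(X|Y=1) = 1.7605
  p(Y=2) = 16/61, H(X|Y=2) = 1.9238
  p(Y=3) = 15/61, H(X|Y=3) = 1.9329
H(X|Y) = 0.2787×1.9713 + 0.2131×1.7605 + 0.2623×1.9238 + 0.2459×1.9329 = 1.9045 bits


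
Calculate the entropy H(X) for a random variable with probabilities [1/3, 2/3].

H(X) = -Σ p(x) log₂ p(x)
  -1/3 × log₂(1/3) = 0.5283
  -2/3 × log₂(2/3) = 0.3900
H(X) = 0.9183 bits


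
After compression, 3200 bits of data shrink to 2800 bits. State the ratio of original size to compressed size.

Compression ratio = Original / Compressed
= 3200 / 2800 = 1.14:1


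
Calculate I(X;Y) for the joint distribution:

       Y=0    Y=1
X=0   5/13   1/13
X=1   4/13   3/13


H(X) = 0.9957, H(Y) = 0.8905, H(X,Y) = 1.8262
I(X;Y) = H(X) + H(Y) - H(X,Y) = 0.0600 bits


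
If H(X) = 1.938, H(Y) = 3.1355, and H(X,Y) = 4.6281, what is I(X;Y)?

I(X;Y) = H(X) + H(Y) - H(X,Y)
I(X;Y) = 1.938 + 3.1355 - 4.6281 = 0.4454 bits


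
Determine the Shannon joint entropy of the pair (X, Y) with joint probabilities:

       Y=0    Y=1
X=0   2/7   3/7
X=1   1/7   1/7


H(X,Y) = -Σ p(x,y) log₂ p(x,y)
  p(0,0)=2/7: -0.2857 × log₂(0.2857) = 0.5164
  p(0,1)=3/7: -0.4286 × log₂(0.4286) = 0.5239
  p(1,0)=1/7: -0.1429 × log₂(0.1429) = 0.4011
  p(1,1)=1/7: -0.1429 × log₂(0.1429) = 0.4011
H(X,Y) = 1.8424 bits


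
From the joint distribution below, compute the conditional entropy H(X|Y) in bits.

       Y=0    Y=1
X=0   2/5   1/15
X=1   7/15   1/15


H(X|Y) = Σ_y p(y) H(X|Y=y)
  p(Y=0) = 13/15, H(X|Y=0) = 0.9957
  p(Y=1) = 2/15, H(X|Y=1) = 1.0000
H(X|Y) = 0.8667×0.9957 + 0.1333×1.0000 = 0.9963 bits


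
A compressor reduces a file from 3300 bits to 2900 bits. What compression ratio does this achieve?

Compression ratio = Original / Compressed
= 3300 / 2900 = 1.14:1


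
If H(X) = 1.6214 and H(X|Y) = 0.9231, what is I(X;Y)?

I(X;Y) = H(X) - H(X|Y)
I(X;Y) = 1.6214 - 0.9231 = 0.6983 bits


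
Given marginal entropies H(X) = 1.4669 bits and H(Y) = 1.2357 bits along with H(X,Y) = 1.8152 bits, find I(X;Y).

I(X;Y) = H(X) + H(Y) - H(X,Y)
I(X;Y) = 1.4669 + 1.2357 - 1.8152 = 0.8874 bits


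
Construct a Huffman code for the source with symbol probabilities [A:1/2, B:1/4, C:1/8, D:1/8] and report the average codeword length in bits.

Huffman tree construction:
Combine smallest probabilities repeatedly
Resulting codes:
  A: 0 (length 1)
  B: 10 (length 2)
  C: 110 (length 3)
  D: 111 (length 3)
Average length = Σ p(s) × length(s) = 1.7500 bits
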